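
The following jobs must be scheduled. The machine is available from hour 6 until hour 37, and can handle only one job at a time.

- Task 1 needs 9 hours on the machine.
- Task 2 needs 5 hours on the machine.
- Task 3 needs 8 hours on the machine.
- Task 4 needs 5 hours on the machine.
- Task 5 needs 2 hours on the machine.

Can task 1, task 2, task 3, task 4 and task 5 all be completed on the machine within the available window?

Yes

The machine window is 37 − 6 = 31 hours.
Running back to back, the jobs need 9 + 5 + 8 + 5 + 2 = 29 hours on the machine.
Since 29 ≤ 31, they fit within the window.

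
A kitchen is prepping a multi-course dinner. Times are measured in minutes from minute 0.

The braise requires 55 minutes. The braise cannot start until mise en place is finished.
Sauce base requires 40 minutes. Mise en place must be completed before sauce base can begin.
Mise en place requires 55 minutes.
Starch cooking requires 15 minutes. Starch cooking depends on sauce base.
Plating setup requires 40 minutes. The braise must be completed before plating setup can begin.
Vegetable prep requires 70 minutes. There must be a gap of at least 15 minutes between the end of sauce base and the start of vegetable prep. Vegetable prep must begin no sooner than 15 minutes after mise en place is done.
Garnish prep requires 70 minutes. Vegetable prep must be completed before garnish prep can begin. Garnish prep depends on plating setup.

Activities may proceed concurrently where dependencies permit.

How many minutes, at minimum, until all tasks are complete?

Nothing blocks mise en place, so it runs from minute 0 to minute 55.
The braise cannot begin until mise en place (finishes minute 55). It runs from minute 55 to 55 + 55 = minute 110.
Plating setup cannot begin until the braise (finishes minute 110). It runs from minute 110 to 110 + 40 = minute 150.
Sauce base waits on mise en place (finishes minute 55), so it starts at minute 55 and finishes at 55 + 40 = minute 95.
Starch cooking cannot begin until sauce base (finishes minute 95). It runs from minute 95 to 95 + 15 = minute 110.
Vegetable prep cannot start until sauce base (finishes minute 95, plus 15-minute gap → minute 110); mise en place (finishes minute 55, plus 15-minute gap → minute 70). The controlling bound is minute 110, so vegetable prep finishes at 110 + 70 = minute 180.
Garnish prep cannot start until vegetable prep (finishes minute 180); plating setup (finishes minute 150). The controlling bound is minute 180, so garnish prep finishes at 180 + 70 = minute 250.
All tasks are finished once the last one completes. Finish times: Mise en place at 55, Sauce base at 95, The braise at 110, Vegetable prep at 180, Starch cooking at 110, Plating setup at 150, Garnish prep at 250. The latest is minute 250.

250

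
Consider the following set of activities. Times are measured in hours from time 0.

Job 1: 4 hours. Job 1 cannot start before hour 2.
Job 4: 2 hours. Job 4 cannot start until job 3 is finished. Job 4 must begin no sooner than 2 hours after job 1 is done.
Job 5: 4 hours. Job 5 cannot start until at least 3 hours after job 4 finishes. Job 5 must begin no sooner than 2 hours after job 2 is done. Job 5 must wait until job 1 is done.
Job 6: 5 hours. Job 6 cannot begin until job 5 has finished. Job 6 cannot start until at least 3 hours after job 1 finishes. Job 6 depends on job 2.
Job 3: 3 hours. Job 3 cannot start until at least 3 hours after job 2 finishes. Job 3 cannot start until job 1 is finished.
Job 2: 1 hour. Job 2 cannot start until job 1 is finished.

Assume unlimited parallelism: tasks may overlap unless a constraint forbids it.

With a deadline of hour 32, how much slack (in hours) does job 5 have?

5

Job 1 waits on its own release at hour 2, so it starts at hour 2 and finishes at 2 + 4 = hour 6.
Job 2 waits on job 1 (finishes hour 6), so it starts at hour 6 and finishes at 6 + 1 = hour 7.
Job 3 cannot start until job 2 (finishes hour 7, plus 3-hour gap → hour 10); job 1 (finishes hour 6). The controlling bound is hour 10, so job 3 finishes at 10 + 3 = hour 13.
Job 4 cannot start until job 3 (finishes hour 13); job 1 (finishes hour 6, plus 2-hour gap → hour 8). The controlling bound is hour 13, so job 4 finishes at 13 + 2 = hour 15.
Job 5 cannot start until job 4 (finishes hour 15, plus 3-hour gap → hour 18); job 2 (finishes hour 7, plus 2-hour gap → hour 9); job 1 (finishes hour 6). The controlling bound is hour 18, so job 5 finishes at 18 + 4 = hour 22.

Working backward from the deadline:
Job 6 must finish by hour 32; it takes 5 hours, so it must start by 32 − 5 = hour 27.
Job 5 must finish before job 6 (must start by hour 27). With a 4-hour duration, job 5 must start by 27 − 4 = hour 23.
So job 5 can start as early as hour 18 and as late as hour 23, giving 23 − 18 = 5 hours of slack.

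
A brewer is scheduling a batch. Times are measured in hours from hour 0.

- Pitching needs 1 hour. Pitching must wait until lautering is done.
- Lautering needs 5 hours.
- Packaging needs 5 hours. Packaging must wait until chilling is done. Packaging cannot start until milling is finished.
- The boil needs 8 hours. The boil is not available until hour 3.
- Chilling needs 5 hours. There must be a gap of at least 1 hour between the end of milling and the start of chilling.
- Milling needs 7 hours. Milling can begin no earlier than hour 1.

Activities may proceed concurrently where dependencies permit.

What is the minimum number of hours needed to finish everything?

19

The boil waits on its own release at hour 3, so it starts at hour 3 and finishes at 3 + 8 = hour 11.
Lautering has no prerequisites, so it starts at hour 0 and finishes at hour 5.
After lautering (finishes hour 5), pitching can start at hour 5 and finishes at hour 6.
After its own release at hour 1, milling can start at hour 1 and finishes at hour 8.
After milling (finishes hour 8, plus 1-hour gap → hour 9), chilling can start at hour 9 and finishes at hour 14.
Packaging has to wait for chilling (finishes hour 14); milling (finishes hour 8). The latest of these is hour 14, so packaging runs hour 14 to 14 + 5 = hour 19.
All tasks are finished once the last one completes. Finish times: Milling at 8, Lautering at 5, The boil at 11, Chilling at 14, Pitching at 6, Packaging at 19. The latest is hour 19.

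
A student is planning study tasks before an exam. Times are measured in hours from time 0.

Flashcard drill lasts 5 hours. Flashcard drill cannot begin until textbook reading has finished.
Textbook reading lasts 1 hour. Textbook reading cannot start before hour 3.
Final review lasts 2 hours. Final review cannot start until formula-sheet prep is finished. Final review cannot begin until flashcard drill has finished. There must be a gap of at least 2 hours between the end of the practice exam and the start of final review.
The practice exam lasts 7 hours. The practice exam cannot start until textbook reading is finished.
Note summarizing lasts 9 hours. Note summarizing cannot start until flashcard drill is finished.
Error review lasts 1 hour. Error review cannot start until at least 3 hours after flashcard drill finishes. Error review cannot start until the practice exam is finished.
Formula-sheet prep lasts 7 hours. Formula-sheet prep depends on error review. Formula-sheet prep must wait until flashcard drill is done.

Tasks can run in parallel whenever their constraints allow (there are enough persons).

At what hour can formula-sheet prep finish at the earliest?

Textbook reading cannot begin until its own release at hour 3. It runs from hour 3 to 3 + 1 = hour 4.
After textbook reading (finishes hour 4), the practice exam can start at hour 4 and finishes at hour 11.
Flashcard drill waits on textbook reading (finishes hour 4), so it starts at hour 4 and finishes at 4 + 5 = hour 9.
Error review needs all of flashcard drill (finishes hour 9, plus 3-hour gap → hour 12); the practice exam (finishes hour 11). That puts its earliest start at hour 12; it finishes at 12 + 1 = hour 13.
For formula-sheet prep: error review (finishes hour 13); flashcard drill (finishes hour 9). Taking the maximum gives a start of hour 13, and it finishes at 13 + 7 = hour 20.

20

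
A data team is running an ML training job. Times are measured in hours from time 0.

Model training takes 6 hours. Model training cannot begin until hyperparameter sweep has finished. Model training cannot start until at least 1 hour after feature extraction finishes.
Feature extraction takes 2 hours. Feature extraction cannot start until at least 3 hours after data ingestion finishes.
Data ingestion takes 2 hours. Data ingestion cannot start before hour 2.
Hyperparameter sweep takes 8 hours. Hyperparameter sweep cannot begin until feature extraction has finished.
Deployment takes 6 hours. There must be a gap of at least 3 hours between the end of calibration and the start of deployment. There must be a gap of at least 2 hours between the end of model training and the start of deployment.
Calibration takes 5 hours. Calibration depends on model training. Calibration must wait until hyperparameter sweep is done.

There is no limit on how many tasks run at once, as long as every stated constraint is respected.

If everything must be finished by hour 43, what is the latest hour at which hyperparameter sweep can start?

15

Nothing follows deployment; the deadline of hour 43 is its only limit. It must start by 43 − 6 = hour 37.
Calibration has to be done before deployment (must start by hour 37, minus 3-hour gap → hour 34). That means finishing by hour 34, i.e. starting by 34 − 5 = hour 29.
Model training has several dependents: calibration (must start by hour 29); deployment (must start by hour 37, minus 2-hour gap → hour 35). The earliest of those limits is hour 29, so model training must start by 29 − 6 = hour 23.
Hyperparameter sweep has several dependents: model training (must start by hour 23); calibration (must start by hour 29). The earliest of those limits is hour 23, so hyperparameter sweep must start by 23 − 8 = hour 15.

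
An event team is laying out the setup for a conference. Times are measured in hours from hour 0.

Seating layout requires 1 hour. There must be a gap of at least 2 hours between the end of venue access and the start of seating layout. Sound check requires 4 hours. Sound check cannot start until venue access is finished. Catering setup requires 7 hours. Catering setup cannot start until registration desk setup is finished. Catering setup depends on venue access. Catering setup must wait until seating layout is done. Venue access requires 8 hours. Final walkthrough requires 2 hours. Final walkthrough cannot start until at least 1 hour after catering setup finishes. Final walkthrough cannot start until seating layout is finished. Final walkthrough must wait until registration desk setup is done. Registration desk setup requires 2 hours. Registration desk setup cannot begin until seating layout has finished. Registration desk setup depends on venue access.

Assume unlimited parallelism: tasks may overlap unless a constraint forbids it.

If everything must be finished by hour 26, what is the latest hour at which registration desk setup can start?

Final walkthrough must finish by hour 26; it takes 2 hours, so it must start by 26 − 2 = hour 24.
Catering setup has to be done before final walkthrough (must start by hour 24, minus 1-hour gap → hour 23). That means finishing by hour 23, i.e. starting by 23 − 7 = hour 16.
Registration desk setup must finish in time for catering setup (must start by hour 16); final walkthrough (must start by hour 24). The tightest is hour 16, so registration desk setup must start by 16 − 2 = hour 14.

14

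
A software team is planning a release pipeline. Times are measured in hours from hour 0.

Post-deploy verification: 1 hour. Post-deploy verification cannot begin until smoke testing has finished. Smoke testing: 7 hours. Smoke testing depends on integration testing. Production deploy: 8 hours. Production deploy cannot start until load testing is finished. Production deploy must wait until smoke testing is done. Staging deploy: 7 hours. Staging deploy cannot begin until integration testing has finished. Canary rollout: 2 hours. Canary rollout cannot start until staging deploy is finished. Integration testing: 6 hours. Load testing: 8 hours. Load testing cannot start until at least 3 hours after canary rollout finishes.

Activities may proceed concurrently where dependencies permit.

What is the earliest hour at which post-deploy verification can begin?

Integration testing has no prerequisites, so it starts at hour 0 and finishes at hour 6.
Smoke testing waits on integration testing (finishes hour 6), so it starts at hour 6 and finishes at 6 + 7 = hour 13.
Post-deploy verification waits on smoke testing (finishes hour 13), so the earliest it can start is hour 13.

13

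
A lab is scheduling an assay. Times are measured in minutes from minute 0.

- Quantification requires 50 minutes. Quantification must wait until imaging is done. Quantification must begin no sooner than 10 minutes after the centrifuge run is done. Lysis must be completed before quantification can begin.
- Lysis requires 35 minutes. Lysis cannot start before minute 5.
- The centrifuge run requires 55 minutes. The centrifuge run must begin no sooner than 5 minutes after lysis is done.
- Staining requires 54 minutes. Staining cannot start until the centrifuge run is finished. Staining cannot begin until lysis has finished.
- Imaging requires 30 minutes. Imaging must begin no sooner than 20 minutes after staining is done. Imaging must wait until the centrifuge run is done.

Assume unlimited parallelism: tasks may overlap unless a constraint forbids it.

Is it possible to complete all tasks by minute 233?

No

Lysis waits on its own release at minute 5, so it starts at minute 5 and finishes at 5 + 35 = minute 40.
After lysis (finishes minute 40, plus 5-minute gap → minute 45), the centrifuge run can start at minute 45 and finishes at minute 100.
Staining cannot start until the centrifuge run (finishes minute 100); lysis (finishes minute 40). The controlling bound is minute 100, so staining finishes at 100 + 54 = minute 154.
Imaging cannot start until staining (finishes minute 154, plus 20-minute gap → minute 174); the centrifuge run (finishes minute 100). The controlling bound is minute 174, so imaging finishes at 174 + 30 = minute 204.
For quantification: imaging (finishes minute 204); the centrifuge run (finishes minute 100, plus 10-minute gap → minute 110); lysis (finishes minute 40). Taking the maximum gives a start of minute 204, and it finishes at 204 + 50 = minute 254.
The earliest everything can be done is minute 254, which is after the deadline of 233, so it is not possible.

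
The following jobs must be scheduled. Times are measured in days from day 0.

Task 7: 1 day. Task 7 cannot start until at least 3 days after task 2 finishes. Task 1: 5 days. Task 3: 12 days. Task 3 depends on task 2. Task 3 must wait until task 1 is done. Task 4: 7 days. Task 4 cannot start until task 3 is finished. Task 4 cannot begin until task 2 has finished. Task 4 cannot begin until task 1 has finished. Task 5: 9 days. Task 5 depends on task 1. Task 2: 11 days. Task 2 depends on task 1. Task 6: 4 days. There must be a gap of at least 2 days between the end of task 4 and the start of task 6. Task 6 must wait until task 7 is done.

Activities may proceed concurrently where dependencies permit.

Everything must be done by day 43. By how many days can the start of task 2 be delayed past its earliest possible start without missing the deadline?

Task 1 can start immediately at day 0; it finishes at day 5.
Task 2 waits on task 1 (finishes day 5), so it starts at day 5 and finishes at 5 + 11 = day 16.

Working backward from the deadline:
Task 6 has no dependents, so it just needs to finish by day 43. Starting by 43 − 4 = day 39 achieves that.
Since task 6 (must start by day 39, minus 2-day gap → day 37) depends on it, task 4 must finish by day 37. Backing off its 7-day duration gives a latest start of day 30.
Since task 4 (must start by day 30) depends on it, task 3 must finish by day 30. Backing off its 12-day duration gives a latest start of day 18.
Task 7 feeds into task 6 (must start by day 39); so task 7 must finish by day 39 and therefore start by day 38.
Task 2 must finish in time for task 3 (must start by day 18); task 4 (must start by day 30); task 7 (must start by day 38, minus 3-day gap → day 35). The tightest is day 18, so task 2 must start by 18 − 11 = day 7.
So task 2 can start as early as day 5 and as late as day 7, giving 7 − 5 = 2 days of slack.

2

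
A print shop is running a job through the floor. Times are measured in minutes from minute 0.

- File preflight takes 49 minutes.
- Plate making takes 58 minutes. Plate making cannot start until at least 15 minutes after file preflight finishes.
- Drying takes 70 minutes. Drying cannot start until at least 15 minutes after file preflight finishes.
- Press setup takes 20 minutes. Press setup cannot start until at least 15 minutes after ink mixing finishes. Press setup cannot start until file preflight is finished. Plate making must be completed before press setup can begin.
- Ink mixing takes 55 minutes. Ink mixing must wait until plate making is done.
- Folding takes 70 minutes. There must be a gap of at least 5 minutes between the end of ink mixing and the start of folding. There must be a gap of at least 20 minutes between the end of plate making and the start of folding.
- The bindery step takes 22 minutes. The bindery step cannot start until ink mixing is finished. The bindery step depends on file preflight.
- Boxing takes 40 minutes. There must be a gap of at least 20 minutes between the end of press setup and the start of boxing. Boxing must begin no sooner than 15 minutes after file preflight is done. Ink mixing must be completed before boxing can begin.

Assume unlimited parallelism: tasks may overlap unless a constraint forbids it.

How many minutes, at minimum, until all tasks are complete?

272

Nothing blocks file preflight, so it runs from minute 0 to minute 49.
Drying cannot begin until file preflight (finishes minute 49, plus 15-minute gap → minute 64). It runs from minute 64 to 64 + 70 = minute 134.
After file preflight (finishes minute 49, plus 15-minute gap → minute 64), plate making can start at minute 64 and finishes at minute 122.
Ink mixing waits on plate making (finishes minute 122), so it starts at minute 122 and finishes at 122 + 55 = minute 177.
For the bindery step: ink mixing (finishes minute 177); file preflight (finishes minute 49). Taking the maximum gives a start of minute 177, and it finishes at 177 + 22 = minute 199.
Folding needs all of ink mixing (finishes minute 177, plus 5-minute gap → minute 182); plate making (finishes minute 122, plus 20-minute gap → minute 142). That puts its earliest start at minute 182; it finishes at 182 + 70 = minute 252.
Press setup needs all of ink mixing (finishes minute 177, plus 15-minute gap → minute 192); file preflight (finishes minute 49); plate making (finishes minute 122). That puts its earliest start at minute 192; it finishes at 192 + 20 = minute 212.
Boxing needs all of press setup (finishes minute 212, plus 20-minute gap → minute 232); file preflight (finishes minute 49, plus 15-minute gap → minute 64); ink mixing (finishes minute 177). That puts its earliest start at minute 232; it finishes at 232 + 40 = minute 272.
All tasks are finished once the last one completes. Finish times: File preflight at 49, Plate making at 122, Ink mixing at 177, Press setup at 212, Drying at 134, Folding at 252, The bindery step at 199, Boxing at 272. The latest is minute 272.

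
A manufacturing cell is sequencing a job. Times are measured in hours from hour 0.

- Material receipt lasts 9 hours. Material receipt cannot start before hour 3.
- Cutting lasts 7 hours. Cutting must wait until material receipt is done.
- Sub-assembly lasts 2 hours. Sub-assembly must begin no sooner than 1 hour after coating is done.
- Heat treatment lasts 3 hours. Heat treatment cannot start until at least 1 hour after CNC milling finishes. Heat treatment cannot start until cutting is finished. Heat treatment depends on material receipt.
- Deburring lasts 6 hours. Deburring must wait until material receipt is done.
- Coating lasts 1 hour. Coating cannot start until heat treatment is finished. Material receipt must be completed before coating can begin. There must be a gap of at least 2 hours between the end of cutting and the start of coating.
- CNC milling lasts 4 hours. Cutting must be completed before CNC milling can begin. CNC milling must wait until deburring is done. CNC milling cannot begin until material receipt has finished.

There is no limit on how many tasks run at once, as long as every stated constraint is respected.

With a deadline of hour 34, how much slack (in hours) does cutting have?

3

Material receipt waits on its own release at hour 3, so it starts at hour 3 and finishes at 3 + 9 = hour 12.
Cutting waits on material receipt (finishes hour 12), so it starts at hour 12 and finishes at 12 + 7 = hour 19.

Working backward from the deadline:
Sub-assembly must finish by hour 34; it takes 2 hours, so it must start by 34 − 2 = hour 32.
Coating has to be done before sub-assembly (must start by hour 32, minus 1-hour gap → hour 31). That means finishing by hour 31, i.e. starting by 31 − 1 = hour 30.
Since coating (must start by hour 30) depends on it, heat treatment must finish by hour 30. Backing off its 3-hour duration gives a latest start of hour 27.
CNC milling must finish before heat treatment (must start by hour 27, minus 1-hour gap → hour 26). With a 4-hour duration, CNC milling must start by 26 − 4 = hour 22.
Cutting must finish in time for CNC milling (must start by hour 22); heat treatment (must start by hour 27); coating (must start by hour 30, minus 2-hour gap → hour 28). The tightest is hour 22, so cutting must start by 22 − 7 = hour 15.
So cutting can start as early as hour 12 and as late as hour 15, giving 15 − 12 = 3 hours of slack.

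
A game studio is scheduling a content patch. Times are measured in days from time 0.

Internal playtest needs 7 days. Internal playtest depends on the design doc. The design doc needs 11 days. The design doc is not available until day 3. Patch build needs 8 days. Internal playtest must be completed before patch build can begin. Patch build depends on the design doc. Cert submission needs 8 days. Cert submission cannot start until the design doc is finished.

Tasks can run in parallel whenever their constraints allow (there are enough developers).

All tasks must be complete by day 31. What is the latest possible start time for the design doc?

To finish by day 31, patch build (duration 8) must start no later than day 23.
Internal playtest has to be done before patch build (must start by day 23). That means finishing by day 23, i.e. starting by 23 − 7 = day 16.
Nothing follows cert submission; the deadline of day 31 is its only limit. It must start by 31 − 8 = day 23.
The design doc feeds internal playtest (must start by day 16); cert submission (must start by day 23); patch build (must start by day 23). Taking the minimum, the design doc must finish by day 16 and start by 16 − 11 = day 5.

5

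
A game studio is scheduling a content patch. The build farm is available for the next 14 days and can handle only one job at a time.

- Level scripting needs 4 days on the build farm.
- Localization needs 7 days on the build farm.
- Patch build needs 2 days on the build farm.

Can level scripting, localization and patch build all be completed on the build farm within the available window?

Running back to back, the jobs need 4 + 7 + 2 = 13 days on the build farm.
Since 13 ≤ 14, they fit within the window.

Yes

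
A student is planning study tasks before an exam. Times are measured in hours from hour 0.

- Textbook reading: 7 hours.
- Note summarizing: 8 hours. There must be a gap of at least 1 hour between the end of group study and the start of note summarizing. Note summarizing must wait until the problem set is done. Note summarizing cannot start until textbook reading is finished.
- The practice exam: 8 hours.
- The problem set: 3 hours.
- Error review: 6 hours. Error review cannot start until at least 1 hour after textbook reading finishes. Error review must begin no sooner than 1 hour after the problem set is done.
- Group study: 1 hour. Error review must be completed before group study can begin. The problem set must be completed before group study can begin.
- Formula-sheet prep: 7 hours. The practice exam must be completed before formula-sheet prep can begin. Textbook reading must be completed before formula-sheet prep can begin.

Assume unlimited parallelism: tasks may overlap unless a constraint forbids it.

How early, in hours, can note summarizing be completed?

Nothing blocks the problem set, so it runs from hour 0 to hour 3.
Nothing blocks textbook reading, so it runs from hour 0 to hour 7.
For error review: textbook reading (finishes hour 7, plus 1-hour gap → hour 8); the problem set (finishes hour 3, plus 1-hour gap → hour 4). Taking the maximum gives a start of hour 8, and it finishes at 8 + 6 = hour 14.
Group study cannot start until error review (finishes hour 14); the problem set (finishes hour 3). The controlling bound is hour 14, so group study finishes at 14 + 1 = hour 15.
Note summarizing cannot start until group study (finishes hour 15, plus 1-hour gap → hour 16); the problem set (finishes hour 3); textbook reading (finishes hour 7). The controlling bound is hour 16, so note summarizing finishes at 16 + 8 = hour 24.

24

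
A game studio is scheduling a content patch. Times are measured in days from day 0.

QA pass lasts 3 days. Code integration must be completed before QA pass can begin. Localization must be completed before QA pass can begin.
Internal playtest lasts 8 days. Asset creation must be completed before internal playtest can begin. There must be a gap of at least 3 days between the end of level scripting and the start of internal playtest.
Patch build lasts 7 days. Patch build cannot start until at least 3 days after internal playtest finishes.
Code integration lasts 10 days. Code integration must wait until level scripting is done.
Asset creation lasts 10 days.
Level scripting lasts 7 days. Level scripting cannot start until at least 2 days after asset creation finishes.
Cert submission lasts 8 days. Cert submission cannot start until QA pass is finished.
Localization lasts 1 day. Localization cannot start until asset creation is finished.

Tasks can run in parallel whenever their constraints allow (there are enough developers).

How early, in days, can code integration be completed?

Asset creation can start immediately at day 0; it finishes at day 10.
After asset creation (finishes day 10, plus 2-day gap → day 12), level scripting can start at day 12 and finishes at day 19.
After level scripting (finishes day 19), code integration can start at day 19 and finishes at day 29.

29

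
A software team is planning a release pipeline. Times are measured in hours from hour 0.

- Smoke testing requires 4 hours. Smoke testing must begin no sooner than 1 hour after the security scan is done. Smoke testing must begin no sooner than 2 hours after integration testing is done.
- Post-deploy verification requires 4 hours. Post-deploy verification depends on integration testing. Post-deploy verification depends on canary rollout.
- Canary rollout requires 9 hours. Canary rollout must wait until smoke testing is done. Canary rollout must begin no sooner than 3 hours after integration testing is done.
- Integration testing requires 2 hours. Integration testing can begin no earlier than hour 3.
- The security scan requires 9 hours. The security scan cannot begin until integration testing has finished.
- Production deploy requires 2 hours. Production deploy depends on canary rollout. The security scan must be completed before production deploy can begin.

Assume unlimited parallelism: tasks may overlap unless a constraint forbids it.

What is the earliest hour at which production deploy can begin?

28

After its own release at hour 3, integration testing can start at hour 3 and finishes at hour 5.
After integration testing (finishes hour 5), the security scan can start at hour 5 and finishes at hour 14.
For smoke testing: the security scan (finishes hour 14, plus 1-hour gap → hour 15); integration testing (finishes hour 5, plus 2-hour gap → hour 7). Taking the maximum gives a start of hour 15, and it finishes at 15 + 4 = hour 19.
Canary rollout needs all of smoke testing (finishes hour 19); integration testing (finishes hour 5, plus 3-hour gap → hour 8). That puts its earliest start at hour 19; it finishes at 19 + 9 = hour 28.
Production deploy waits on canary rollout (finishes hour 28); the security scan (finishes hour 14). The latest of these is hour 28, which is the earliest production deploy can start.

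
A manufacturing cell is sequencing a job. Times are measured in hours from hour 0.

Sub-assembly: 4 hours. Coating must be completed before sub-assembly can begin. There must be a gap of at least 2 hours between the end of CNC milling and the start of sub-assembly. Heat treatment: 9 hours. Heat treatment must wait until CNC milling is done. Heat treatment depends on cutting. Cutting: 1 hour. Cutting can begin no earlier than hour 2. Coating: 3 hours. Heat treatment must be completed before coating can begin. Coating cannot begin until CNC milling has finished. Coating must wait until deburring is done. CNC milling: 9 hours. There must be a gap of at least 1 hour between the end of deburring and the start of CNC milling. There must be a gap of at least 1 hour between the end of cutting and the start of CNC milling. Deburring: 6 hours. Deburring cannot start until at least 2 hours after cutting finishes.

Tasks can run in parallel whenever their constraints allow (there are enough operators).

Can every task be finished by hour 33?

Cutting cannot begin until its own release at hour 2. It runs from hour 2 to 2 + 1 = hour 3.
Deburring waits on cutting (finishes hour 3, plus 2-hour gap → hour 5), so it starts at hour 5 and finishes at 5 + 6 = hour 11.
CNC milling needs all of deburring (finishes hour 11, plus 1-hour gap → hour 12); cutting (finishes hour 3, plus 1-hour gap → hour 4). That puts its earliest start at hour 12; it finishes at 12 + 9 = hour 21.
Heat treatment cannot start until CNC milling (finishes hour 21); cutting (finishes hour 3). The controlling bound is hour 21, so heat treatment finishes at 21 + 9 = hour 30.
Coating has to wait for heat treatment (finishes hour 30); CNC milling (finishes hour 21); deburring (finishes hour 11). The latest of these is hour 30, so coating runs hour 30 to 30 + 3 = hour 33.
For sub-assembly: coating (finishes hour 33); CNC milling (finishes hour 21, plus 2-hour gap → hour 23). Taking the maximum gives a start of hour 33, and it finishes at 33 + 4 = hour 37.
The earliest everything can be done is hour 37, which is after the deadline of 33, so it is not possible.

No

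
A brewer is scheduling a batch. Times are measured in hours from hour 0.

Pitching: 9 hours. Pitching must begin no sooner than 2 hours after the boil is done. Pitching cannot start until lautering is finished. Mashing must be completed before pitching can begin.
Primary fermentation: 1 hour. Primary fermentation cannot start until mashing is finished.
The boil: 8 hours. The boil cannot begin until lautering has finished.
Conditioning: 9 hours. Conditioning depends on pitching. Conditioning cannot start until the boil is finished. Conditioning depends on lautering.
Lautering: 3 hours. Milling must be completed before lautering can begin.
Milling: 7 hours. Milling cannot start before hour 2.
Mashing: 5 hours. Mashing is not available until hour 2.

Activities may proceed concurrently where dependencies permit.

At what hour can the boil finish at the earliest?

Milling waits on its own release at hour 2, so it starts at hour 2 and finishes at 2 + 7 = hour 9.
Lautering waits on milling (finishes hour 9), so it starts at hour 9 and finishes at 9 + 3 = hour 12.
The boil cannot begin until lautering (finishes hour 12). It runs from hour 12 to 12 + 8 = hour 20.

20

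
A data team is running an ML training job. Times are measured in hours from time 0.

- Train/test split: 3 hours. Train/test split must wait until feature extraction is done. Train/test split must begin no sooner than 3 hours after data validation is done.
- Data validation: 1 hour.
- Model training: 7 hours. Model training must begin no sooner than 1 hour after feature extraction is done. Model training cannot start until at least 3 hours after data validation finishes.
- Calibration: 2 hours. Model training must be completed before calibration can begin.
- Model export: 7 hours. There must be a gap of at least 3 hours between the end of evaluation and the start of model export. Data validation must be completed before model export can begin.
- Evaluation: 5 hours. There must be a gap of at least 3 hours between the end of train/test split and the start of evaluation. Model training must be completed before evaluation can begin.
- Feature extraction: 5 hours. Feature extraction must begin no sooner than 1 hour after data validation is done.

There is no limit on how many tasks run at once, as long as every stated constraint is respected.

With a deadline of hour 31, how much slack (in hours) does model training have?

Data validation can start immediately at hour 0; it finishes at hour 1.
Feature extraction cannot begin until data validation (finishes hour 1, plus 1-hour gap → hour 2). It runs from hour 2 to 2 + 5 = hour 7.
For model training: feature extraction (finishes hour 7, plus 1-hour gap → hour 8); data validation (finishes hour 1, plus 3-hour gap → hour 4). Taking the maximum gives a start of hour 8, and it finishes at 8 + 7 = hour 15.

Working backward from the deadline:
Model export has no dependents, so it just needs to finish by hour 31. Starting by 31 − 7 = hour 24 achieves that.
Evaluation has to be done before model export (must start by hour 24, minus 3-hour gap → hour 21). That means finishing by hour 21, i.e. starting by 21 − 5 = hour 16.
Calibration must finish by hour 31; it takes 2 hours, so it must start by 31 − 2 = hour 29.
Model training must finish in time for evaluation (must start by hour 16); calibration (must start by hour 29). The tightest is hour 16, so model training must start by 16 − 7 = hour 9.
So model training can start as early as hour 8 and as late as hour 9, giving 9 − 8 = 1 hour of slack.

1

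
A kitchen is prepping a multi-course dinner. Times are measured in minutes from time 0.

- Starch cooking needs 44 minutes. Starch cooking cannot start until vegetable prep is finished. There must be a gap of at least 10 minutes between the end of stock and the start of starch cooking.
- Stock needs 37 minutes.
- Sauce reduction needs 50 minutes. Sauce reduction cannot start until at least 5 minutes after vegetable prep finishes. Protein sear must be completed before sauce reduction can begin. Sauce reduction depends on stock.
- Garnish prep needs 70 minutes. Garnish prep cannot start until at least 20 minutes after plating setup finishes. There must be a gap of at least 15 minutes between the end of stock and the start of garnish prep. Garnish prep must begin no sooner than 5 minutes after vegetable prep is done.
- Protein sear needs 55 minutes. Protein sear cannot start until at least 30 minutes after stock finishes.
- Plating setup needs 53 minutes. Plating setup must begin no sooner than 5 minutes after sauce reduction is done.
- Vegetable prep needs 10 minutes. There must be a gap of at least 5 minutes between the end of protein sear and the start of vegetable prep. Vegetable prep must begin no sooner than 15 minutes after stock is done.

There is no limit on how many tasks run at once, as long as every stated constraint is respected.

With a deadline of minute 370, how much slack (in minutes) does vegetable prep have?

30

Stock can start immediately at minute 0; it finishes at minute 37.
After stock (finishes minute 37, plus 30-minute gap → minute 67), protein sear can start at minute 67 and finishes at minute 122.
For vegetable prep: protein sear (finishes minute 122, plus 5-minute gap → minute 127); stock (finishes minute 37, plus 15-minute gap → minute 52). Taking the maximum gives a start of minute 127, and it finishes at 127 + 10 = minute 137.

Working backward from the deadline:
To finish by minute 370, garnish prep (duration 70) must start no later than minute 300.
Plating setup must finish before garnish prep (must start by minute 300, minus 20-minute gap → minute 280). With a 53-minute duration, plating setup must start by 280 − 53 = minute 227.
Sauce reduction feeds into plating setup (must start by minute 227, minus 5-minute gap → minute 222); so sauce reduction must finish by minute 222 and therefore start by minute 172.
To finish by minute 370, starch cooking (duration 44) must start no later than minute 326.
Vegetable prep has several dependents: sauce reduction (must start by minute 172, minus 5-minute gap → minute 167); starch cooking (must start by minute 326); garnish prep (must start by minute 300, minus 5-minute gap → minute 295). The earliest of those limits is minute 167, so vegetable prep must start by 167 − 10 = minute 157.
So vegetable prep can start as early as minute 127 and as late as minute 157, giving 157 − 127 = 30 minutes of slack.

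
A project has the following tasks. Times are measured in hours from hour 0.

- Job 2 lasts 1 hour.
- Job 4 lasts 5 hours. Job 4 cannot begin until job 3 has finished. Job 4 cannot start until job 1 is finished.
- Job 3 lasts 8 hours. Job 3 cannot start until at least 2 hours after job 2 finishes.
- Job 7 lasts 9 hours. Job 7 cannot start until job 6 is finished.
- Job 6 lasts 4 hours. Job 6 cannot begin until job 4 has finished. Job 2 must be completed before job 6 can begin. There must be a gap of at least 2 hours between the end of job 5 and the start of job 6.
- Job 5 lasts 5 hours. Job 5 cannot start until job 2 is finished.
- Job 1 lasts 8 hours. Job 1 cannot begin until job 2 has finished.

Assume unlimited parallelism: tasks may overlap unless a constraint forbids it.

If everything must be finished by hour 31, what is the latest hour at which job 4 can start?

Nothing follows job 7; the deadline of hour 31 is its only limit. It must start by 31 − 9 = hour 22.
Job 6 feeds into job 7 (must start by hour 22); so job 6 must finish by hour 22 and therefore start by hour 18.
Since job 6 (must start by hour 18) depends on it, job 4 must finish by hour 18. Backing off its 5-hour duration gives a latest start of hour 13.

13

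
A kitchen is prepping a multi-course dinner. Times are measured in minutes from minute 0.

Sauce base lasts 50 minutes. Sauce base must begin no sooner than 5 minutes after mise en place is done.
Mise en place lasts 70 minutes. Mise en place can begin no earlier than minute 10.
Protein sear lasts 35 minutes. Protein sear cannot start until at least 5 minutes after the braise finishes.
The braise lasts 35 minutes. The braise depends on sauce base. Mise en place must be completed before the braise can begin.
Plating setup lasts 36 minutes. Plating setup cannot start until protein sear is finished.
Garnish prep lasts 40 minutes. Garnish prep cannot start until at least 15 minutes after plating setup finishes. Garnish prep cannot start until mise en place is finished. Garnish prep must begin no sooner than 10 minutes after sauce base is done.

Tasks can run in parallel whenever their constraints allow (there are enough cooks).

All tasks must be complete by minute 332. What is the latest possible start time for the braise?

166

Garnish prep has no dependents, so it just needs to finish by minute 332. Starting by 332 − 40 = minute 292 achieves that.
Plating setup feeds into garnish prep (must start by minute 292, minus 15-minute gap → minute 277); so plating setup must finish by minute 277 and therefore start by minute 241.
Since plating setup (must start by minute 241) depends on it, protein sear must finish by minute 241. Backing off its 35-minute duration gives a latest start of minute 206.
The braise feeds into protein sear (must start by minute 206, minus 5-minute gap → minute 201); so the braise must finish by minute 201 and therefore start by minute 166.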